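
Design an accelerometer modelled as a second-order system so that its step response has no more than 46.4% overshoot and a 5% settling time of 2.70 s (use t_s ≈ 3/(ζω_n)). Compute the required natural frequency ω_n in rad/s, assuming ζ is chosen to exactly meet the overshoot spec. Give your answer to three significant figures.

Inverting the overshoot relation: ζ = |ln 0.464|/√(π² + ln²0.464) = 0.237.
From t_s ≈ 3/(ζω_n): ω_n = 3/(ζ·t_s) = 3/(0.237·2.70) = 4.68 rad/s.

ω_n ≈ 4.68 rad/s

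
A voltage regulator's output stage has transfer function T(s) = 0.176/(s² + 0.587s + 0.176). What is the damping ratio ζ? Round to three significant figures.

ω_n = √0.176 = 0.420 rad/s; ζ = 0.587/(2·0.420) = 0.700.

ζ ≈ 0.700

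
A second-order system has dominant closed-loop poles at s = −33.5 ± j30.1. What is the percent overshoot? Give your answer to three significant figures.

The poles are at −σ ± jω_d with σ = 33.5 and ω_d = 30.1, so ω_n = √(σ²+ω_d²) = 45.0 rad/s and ζ = σ/ω_n = 0.744.
%OS = 100 e^{−πζ/√(1−ζ²)} with ζ = 0.744 gives 3.03%.

%OS ≈ 3.03%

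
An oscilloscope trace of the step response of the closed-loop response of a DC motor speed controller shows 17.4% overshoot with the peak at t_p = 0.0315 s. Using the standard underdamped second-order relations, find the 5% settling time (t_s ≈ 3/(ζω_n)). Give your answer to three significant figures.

t_s ≈ 0.0540 s

From the overshoot, ζ = −ln(OS)/√(π²+ln²(OS)) = 0.486.
From t_p = π/ω_d, ω_d = π/0.0315 = 99.7 rad/s, so ω_n = ω_d/√(1−ζ²) = 114 rad/s.
t_s ≈ 3/(ζω_n) = 3/(0.486·114) = 0.0540 s.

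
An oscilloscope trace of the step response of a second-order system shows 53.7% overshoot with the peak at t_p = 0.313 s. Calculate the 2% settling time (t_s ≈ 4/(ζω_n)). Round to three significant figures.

t_s ≈ 2.01 s

From the overshoot, ζ = −ln(OS)/√(π²+ln²(OS)) = 0.194.
t_p = π/ω_d ⇒ ω_d = 10.0 rad/s; then ω_n = ω_d/√(1−ζ²) = 10.2 rad/s.
t_s ≈ 4/(ζω_n) = 4/(0.194·10.2) = 2.01 s.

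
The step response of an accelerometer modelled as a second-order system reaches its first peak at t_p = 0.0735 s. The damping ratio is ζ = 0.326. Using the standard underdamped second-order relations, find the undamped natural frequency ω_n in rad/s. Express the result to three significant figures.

Peak time t_p = π/ω_d, so ω_d = π/t_p = π/0.0735 = 42.7 rad/s.
ω_n = ω_d/√(1−ζ²) = 42.7/√0.894 = 45.2 rad/s.

ω_n ≈ 45.2 rad/s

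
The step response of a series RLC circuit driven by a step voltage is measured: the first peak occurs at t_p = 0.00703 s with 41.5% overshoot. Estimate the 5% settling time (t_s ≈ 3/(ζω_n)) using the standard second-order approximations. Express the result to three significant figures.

t_s ≈ 0.0240 s

ζ from %OS: ζ = |ln 0.415|/√(π²+ln²0.415) = 0.270.
t_p = π/ω_d ⇒ ω_d = 447 rad/s; then ω_n = ω_d/√(1−ζ²) = 464 rad/s.
t_s ≈ 3/(ζω_n) = 3/(0.270·464) = 0.0240 s.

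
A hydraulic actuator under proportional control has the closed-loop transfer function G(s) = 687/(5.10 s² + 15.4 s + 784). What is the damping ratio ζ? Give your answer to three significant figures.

Dividing through by 5.10: denominator becomes s² + 3.020 s + 153.7.
So ω_n = √153.7 = 12.4 rad/s and ζ = 3.020/(2·12.4) = 0.122.

ζ ≈ 0.122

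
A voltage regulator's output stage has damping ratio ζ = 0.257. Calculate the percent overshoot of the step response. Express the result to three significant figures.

%OS ≈ 43.4%

For an underdamped second-order system, %OS = 100·exp(−πζ/√(1−ζ²)).
πζ/√(1−ζ²) = π·0.257/√(1−0.0660) = 0.8355, so %OS = 100·e^(−0.8355) = 43.4%.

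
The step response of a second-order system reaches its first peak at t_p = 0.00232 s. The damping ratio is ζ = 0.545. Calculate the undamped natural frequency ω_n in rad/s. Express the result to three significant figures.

ω_n ≈ 1620 rad/s

Peak time t_p = π/ω_d, so ω_d = π/t_p = π/0.00232 = 1350 rad/s.
ω_n = ω_d/√(1−ζ²) = 1350/√0.703 = 1620 rad/s.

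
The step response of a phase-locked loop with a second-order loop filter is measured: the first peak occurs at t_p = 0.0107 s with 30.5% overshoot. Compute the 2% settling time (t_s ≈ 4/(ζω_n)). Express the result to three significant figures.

t_s ≈ 0.0360 s

ζ from %OS: ζ = |ln 0.305|/√(π²+ln²0.305) = 0.354.
From t_p = π/ω_d, ω_d = π/0.0107 = 294 rad/s, so ω_n = ω_d/√(1−ζ²) = 314 rad/s.
t_s ≈ 4/(ζω_n) = 4/(0.354·314) = 0.0360 s.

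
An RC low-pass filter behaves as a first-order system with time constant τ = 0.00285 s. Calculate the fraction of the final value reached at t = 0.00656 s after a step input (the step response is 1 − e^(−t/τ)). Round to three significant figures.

y(t)/y_∞ = 1 − e^(−t/τ) = 1 − e^(−0.00656/0.00285) = 1 − e^(−2.30) = 0.900.

y/y_∞ ≈ 0.900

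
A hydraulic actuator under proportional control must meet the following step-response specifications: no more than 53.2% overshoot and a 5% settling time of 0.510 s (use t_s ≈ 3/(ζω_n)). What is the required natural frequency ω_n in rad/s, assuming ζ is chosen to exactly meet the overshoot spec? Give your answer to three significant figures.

From %OS = 100·exp(−πζ/√(1−ζ²)), invert to get ζ = −ln(OS)/√(π² + ln²(OS)) with OS = 0.532.
−ln 0.532 = 0.6311, so ζ = 0.6311/√(π² + 0.3983) = 0.197.
From t_s ≈ 3/(ζω_n): ω_n = 3/(ζ·t_s) = 3/(0.197·0.510) = 29.9 rad/s.

ω_n ≈ 29.9 rad/s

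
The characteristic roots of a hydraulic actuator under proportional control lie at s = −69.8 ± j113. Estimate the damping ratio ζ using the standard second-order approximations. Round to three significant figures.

With σ = 69.8, ω_d = 113: ω_n = √(σ²+ω_d²) = 133 rad/s, ζ = σ/ω_n = 0.526.

ζ ≈ 0.526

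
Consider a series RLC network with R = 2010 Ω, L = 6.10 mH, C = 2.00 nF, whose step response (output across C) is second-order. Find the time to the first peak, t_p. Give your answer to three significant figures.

For a series RLC circuit (capacitor voltage as output), ω_n = 1/√(LC) = 1/√(6.10 mH · 2.00 nF) = 286000 rad/s.
ζ = (R/2)·√(C/L) = (2010/2)·√(2.00 nF/6.10 mH) = 0.575.
ω_d = ω_n√(1−ζ²) = 234000 rad/s. t_p = π/ω_d = 0.0000134 s.

t_p ≈ 0.0000134 s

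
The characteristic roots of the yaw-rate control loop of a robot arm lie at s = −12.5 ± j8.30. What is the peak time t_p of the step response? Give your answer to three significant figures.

t_p = π/ω_d with ω_d = 8.30 (the imaginary part), so t_p = 0.379 s.

t_p ≈ 0.379 s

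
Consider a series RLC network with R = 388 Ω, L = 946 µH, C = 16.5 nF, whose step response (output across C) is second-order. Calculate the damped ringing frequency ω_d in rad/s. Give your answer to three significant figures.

ω_d ≈ 148000 rad/s

For a series RLC circuit (capacitor voltage as output), ω_n = 1/√(LC) = 1/√(946 µH · 16.5 nF) = 253000 rad/s.
ζ = (R/2)·√(C/L) = (388/2)·√(16.5 nF/946 µH) = 0.810.
ω_d = 253000·√(1 − 0.810²) = 148000 rad/s.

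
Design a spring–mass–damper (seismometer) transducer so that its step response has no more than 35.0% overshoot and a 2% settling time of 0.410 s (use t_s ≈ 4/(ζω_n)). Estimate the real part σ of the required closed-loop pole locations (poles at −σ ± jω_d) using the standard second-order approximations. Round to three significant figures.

σ ≈ 9.76

The settling-time spec alone fixes σ = ζω_n = 4/t_s = 4/0.410 = 9.76.
(Overshoot then fixes ζ = 0.317 and hence ω_d = σ·√(1−ζ²)/ζ = 29.2 rad/s.)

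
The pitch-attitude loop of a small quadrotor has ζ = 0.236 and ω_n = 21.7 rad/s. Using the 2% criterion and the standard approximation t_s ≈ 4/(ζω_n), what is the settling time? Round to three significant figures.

t_s ≈ 4/(ζω_n) = 4/(0.236 × 21.7) = 0.781 s.

t_s ≈ 0.781 s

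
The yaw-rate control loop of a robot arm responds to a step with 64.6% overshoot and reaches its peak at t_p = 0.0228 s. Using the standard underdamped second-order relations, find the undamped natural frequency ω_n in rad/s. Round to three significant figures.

The overshoot fixes ζ = −ln(OS)/√(π²+ln²(OS)) = 0.138.
From t_p = π/ω_d, ω_d = π/0.0228 = 138 rad/s, so ω_n = ω_d/√(1−ζ²) = 139 rad/s.

ω_n ≈ 139 rad/s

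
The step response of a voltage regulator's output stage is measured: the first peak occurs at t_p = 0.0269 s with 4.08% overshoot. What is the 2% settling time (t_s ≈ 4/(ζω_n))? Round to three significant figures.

The overshoot fixes ζ = −ln(OS)/√(π²+ln²(OS)) = 0.713.
t_p = π/ω_d ⇒ ω_d = 117 rad/s; then ω_n = ω_d/√(1−ζ²) = 167 rad/s.
t_s ≈ 4/(ζω_n) = 4/(0.713·167) = 0.0336 s.

t_s ≈ 0.0336 s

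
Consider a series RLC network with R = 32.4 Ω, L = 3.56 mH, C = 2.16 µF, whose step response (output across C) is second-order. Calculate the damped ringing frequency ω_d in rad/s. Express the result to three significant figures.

For a series RLC circuit (capacitor voltage as output), ω_n = 1/√(LC) = 1/√(3.56 mH · 2.16 µF) = 11400 rad/s.
ζ = (R/2)·√(C/L) = (32.4/2)·√(2.16 µF/3.56 mH) = 0.399.
ω_d = ω_n√(1−ζ²) = 10500 rad/s.

ω_d ≈ 10500 rad/s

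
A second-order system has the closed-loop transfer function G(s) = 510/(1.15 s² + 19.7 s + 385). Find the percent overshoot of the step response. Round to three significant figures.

%OS ≈ 18.9%

Dividing through by 1.15: denominator becomes s² + 17.13 s + 334.8.
So ω_n = √334.8 = 18.3 rad/s and ζ = 17.13/(2·18.3) = 0.468.
%OS = 100 e^{−πζ/√(1−ζ²)} with ζ = 0.468 gives 18.9%.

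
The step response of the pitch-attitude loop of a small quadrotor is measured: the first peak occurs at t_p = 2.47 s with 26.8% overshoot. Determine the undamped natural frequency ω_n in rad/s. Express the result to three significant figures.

ζ from %OS: ζ = |ln 0.268|/√(π²+ln²0.268) = 0.387.
From t_p = π/ω_d, ω_d = π/2.47 = 1.27 rad/s, so ω_n = ω_d/√(1−ζ²) = 1.38 rad/s.

ω_n ≈ 1.38 rad/s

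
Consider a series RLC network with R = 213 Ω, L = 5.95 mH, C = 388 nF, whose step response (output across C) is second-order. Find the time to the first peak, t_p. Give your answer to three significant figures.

For a series RLC circuit (capacitor voltage as output), ω_n = 1/√(LC) = 1/√(5.95 mH · 388 nF) = 20800 rad/s.
ζ = (R/2)·√(C/L) = (213/2)·√(388 nF/5.95 mH) = 0.860.
ω_d = 20800·√(1 − 0.860²) = 10600 rad/s. t_p = π/ω_d = 0.000296 s.

t_p ≈ 0.000296 s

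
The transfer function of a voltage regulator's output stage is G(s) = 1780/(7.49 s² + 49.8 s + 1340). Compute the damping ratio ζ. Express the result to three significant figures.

ζ ≈ 0.249

Dividing through by 7.49: denominator becomes s² + 6.649 s + 178.9.
So ω_n = √178.9 = 13.4 rad/s and ζ = 6.649/(2·13.4) = 0.249.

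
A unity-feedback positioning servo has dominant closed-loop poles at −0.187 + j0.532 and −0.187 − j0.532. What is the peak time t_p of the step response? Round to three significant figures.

t_p ≈ 5.91 s

t_p = π/ω_d with ω_d = 0.532 (the imaginary part), so t_p = 5.91 s.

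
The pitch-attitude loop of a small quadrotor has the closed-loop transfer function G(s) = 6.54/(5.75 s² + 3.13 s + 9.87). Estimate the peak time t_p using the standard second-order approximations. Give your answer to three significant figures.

t_p ≈ 2.45 s

Dividing through by 5.75: denominator becomes s² + 0.5443 s + 1.717.
So ω_n = √1.717 = 1.31 rad/s and ζ = 0.5443/(2·1.31) = 0.208.
ω_d = 1.31·√(1 − 0.208²) = 1.28 rad/s. t_p = π/ω_d = 2.45 s.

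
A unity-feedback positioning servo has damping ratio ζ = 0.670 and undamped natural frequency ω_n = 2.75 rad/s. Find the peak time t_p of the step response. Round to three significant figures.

The damped frequency is ω_d = ω_n√(1−ζ²) = 2.75·√(1−0.449) = 2.04 rad/s.
Peak time t_p = π/ω_d = π/2.04 = 1.54 s.

t_p ≈ 1.54 s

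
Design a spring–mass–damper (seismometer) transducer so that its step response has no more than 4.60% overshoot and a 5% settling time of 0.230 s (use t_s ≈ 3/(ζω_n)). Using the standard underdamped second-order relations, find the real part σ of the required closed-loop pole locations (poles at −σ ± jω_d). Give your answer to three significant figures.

σ ≈ 13.0

The settling-time spec alone fixes σ = ζω_n = 3/t_s = 3/0.230 = 13.0.
(Overshoot then fixes ζ = 0.700 and hence ω_d = σ·√(1−ζ²)/ζ = 13.3 rad/s.)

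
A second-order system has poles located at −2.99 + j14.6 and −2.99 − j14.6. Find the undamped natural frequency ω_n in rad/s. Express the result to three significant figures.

ω_n ≈ 14.9 rad/s

With σ = 2.99, ω_d = 14.6: ω_n = √(σ²+ω_d²) = 14.9 rad/s, ζ = σ/ω_n = 0.201.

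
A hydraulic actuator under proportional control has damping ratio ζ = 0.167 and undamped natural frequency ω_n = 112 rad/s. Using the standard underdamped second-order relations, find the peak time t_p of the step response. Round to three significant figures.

The damped frequency is ω_d = ω_n√(1−ζ²) = 112·√(1−0.0279) = 110 rad/s.
Peak time t_p = π/ω_d = π/110 = 0.0284 s.

t_p ≈ 0.0284 s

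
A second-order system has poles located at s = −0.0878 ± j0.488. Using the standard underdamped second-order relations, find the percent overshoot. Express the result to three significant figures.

With σ = 0.0878, ω_d = 0.488: ω_n = √(σ²+ω_d²) = 0.496 rad/s, ζ = σ/ω_n = 0.177.
Overshoot: exp(−π·0.177/√(1−0.177²)) = 0.568, i.e. 56.8%.

%OS ≈ 56.8%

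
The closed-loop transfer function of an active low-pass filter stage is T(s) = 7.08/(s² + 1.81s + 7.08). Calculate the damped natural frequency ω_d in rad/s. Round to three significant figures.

ω_d ≈ 2.50 rad/s

Matching coefficients with s² + 2ζω_n s + ω_n² gives ω_n² = 7.08 ⇒ ω_n = 2.66 rad/s, and ζ = 1.81/(2ω_n) = 0.340.
ω_d = ω_n√(1−ζ²) = 2.50 rad/s.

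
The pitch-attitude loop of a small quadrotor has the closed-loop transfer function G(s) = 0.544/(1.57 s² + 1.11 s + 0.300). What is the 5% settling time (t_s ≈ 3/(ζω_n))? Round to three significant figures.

Dividing through by 1.57: denominator becomes s² + 0.7070 s + 0.1911.
So ω_n = √0.1911 = 0.437 rad/s and ζ = 0.7070/(2·0.437) = 0.809.
t_s ≈ 3/(ζω_n) = 8.49 s.

t_s ≈ 8.49 s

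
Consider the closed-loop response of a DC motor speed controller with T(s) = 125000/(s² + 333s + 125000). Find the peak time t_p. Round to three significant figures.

t_p ≈ 0.0101 s

ω_n = √125000 = 354 rad/s; ζ = 333/(2·354) = 0.471.
ω_d = 354·√(1 − 0.471²) = 312 rad/s. Then t_p = π/ω_d = 0.0101 s.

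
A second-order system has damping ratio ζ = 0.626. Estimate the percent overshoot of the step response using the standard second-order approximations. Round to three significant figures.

For an underdamped second-order system, %OS = 100·exp(−πζ/√(1−ζ²)).
πζ/√(1−ζ²) = π·0.626/√(1−0.392) = 2.522, so %OS = 100·e^(−2.522) = 8.03%.

%OS ≈ 8.03%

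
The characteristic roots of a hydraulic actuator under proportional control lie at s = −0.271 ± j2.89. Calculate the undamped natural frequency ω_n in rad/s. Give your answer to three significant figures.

With σ = 0.271, ω_d = 2.89: ω_n = √(σ²+ω_d²) = 2.90 rad/s, ζ = σ/ω_n = 0.0934.

ω_n ≈ 2.90 rad/s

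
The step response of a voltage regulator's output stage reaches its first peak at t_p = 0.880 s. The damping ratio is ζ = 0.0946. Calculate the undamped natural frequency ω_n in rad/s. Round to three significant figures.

Peak time t_p = π/ω_d, so ω_d = π/t_p = π/0.880 = 3.57 rad/s.
ω_n = ω_d/√(1−ζ²) = 3.57/√0.991 = 3.59 rad/s.

ω_n ≈ 3.59 rad/s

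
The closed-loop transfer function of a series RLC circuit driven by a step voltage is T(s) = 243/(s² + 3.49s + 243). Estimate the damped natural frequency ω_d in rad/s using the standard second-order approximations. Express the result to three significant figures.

ω_n = √243 = 15.6 rad/s; ζ = 3.49/(2·15.6) = 0.112.
ω_d = ω_n√(1−ζ²) = 15.5 rad/s.

ω_d ≈ 15.5 rad/s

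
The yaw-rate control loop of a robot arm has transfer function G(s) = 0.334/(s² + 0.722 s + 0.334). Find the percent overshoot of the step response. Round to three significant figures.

%OS ≈ 8.10%

Matching coefficients with s² + 2ζω_n s + ω_n² gives ω_n² = 0.334 ⇒ ω_n = 0.578 rad/s, and ζ = 0.722/(2ω_n) = 0.625.
%OS = 100 e^{−πζ/√(1−ζ²)} with ζ = 0.625 gives 8.10%.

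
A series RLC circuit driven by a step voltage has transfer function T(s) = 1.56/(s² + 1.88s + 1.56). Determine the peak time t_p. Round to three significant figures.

t_p ≈ 3.82 s

ω_n = √1.56 = 1.25 rad/s; ζ = 1.88/(2·1.25) = 0.753.
ω_d = 1.25·√(1 − 0.753²) = 0.822 rad/s. Then t_p = π/ω_d = 3.82 s.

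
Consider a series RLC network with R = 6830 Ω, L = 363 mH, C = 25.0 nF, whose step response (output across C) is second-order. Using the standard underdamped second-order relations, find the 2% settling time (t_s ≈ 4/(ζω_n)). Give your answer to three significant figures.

For a series RLC circuit (capacitor voltage as output), ω_n = 1/√(LC) = 1/√(363 mH · 25.0 nF) = 10500 rad/s.
ζ = (R/2)·√(C/L) = (6830/2)·√(25.0 nF/363 mH) = 0.896.
t_s ≈ 4/(ζω_n) = 0.000425 s.

t_s ≈ 0.000425 s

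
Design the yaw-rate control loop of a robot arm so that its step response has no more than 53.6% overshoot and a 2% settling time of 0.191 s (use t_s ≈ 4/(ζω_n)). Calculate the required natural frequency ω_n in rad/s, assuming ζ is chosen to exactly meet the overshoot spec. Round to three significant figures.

ω_n ≈ 108 rad/s

From %OS = 100·exp(−πζ/√(1−ζ²)), invert to get ζ = −ln(OS)/√(π² + ln²(OS)) with OS = 0.536.
−ln 0.536 = 0.6236, so ζ = 0.6236/√(π² + 0.3889) = 0.195.
From t_s ≈ 4/(ζω_n): ω_n = 4/(ζ·t_s) = 4/(0.195·0.191) = 108 rad/s.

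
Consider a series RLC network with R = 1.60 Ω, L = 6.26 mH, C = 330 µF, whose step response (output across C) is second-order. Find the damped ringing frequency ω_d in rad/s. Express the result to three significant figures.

ω_d ≈ 684 rad/s

For a series RLC circuit (capacitor voltage as output), ω_n = 1/√(LC) = 1/√(6.26 mH · 330 µF) = 696 rad/s.
ζ = (R/2)·√(C/L) = (1.60/2)·√(330 µF/6.26 mH) = 0.184.
ω_d = ω_n√(1−ζ²) = 684 rad/s.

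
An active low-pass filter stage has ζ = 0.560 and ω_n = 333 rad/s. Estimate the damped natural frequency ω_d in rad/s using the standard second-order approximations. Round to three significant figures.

ω_d ≈ 276 rad/s

ω_d = ω_n√(1−ζ²) = 333·√0.686 = 276 rad/s.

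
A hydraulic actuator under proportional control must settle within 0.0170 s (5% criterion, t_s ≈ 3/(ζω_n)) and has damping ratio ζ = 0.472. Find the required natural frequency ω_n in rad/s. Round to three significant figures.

Rearranging t_s ≈ 3/(ζω_n) gives ω_n = 3/(ζ·t_s) = 3/(0.472 × 0.0170) = 374 rad/s.

ω_n ≈ 374 rad/s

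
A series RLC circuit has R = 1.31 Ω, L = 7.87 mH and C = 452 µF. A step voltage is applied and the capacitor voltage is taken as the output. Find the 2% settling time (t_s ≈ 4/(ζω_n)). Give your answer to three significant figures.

For a series RLC circuit (capacitor voltage as output), ω_n = 1/√(LC) = 1/√(7.87 mH · 452 µF) = 530 rad/s.
ζ = (R/2)·√(C/L) = (1.31/2)·√(452 µF/7.87 mH) = 0.157.
t_s ≈ 4/(ζω_n) = 0.0481 s.

t_s ≈ 0.0481 s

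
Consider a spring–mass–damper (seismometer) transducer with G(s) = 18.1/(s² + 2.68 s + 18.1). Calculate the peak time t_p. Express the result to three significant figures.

t_p ≈ 0.778 s

Comparing the denominator to s² + 2ζω_n s + ω_n²: ω_n = √18.1 = 4.25 rad/s, and 2ζω_n = 2.68 so ζ = 2.68/(2·4.25) = 0.315.
The damped frequency ω_d = ω_n√(1−ζ²) = 4.04 rad/s. Then t_p = π/ω_d = 0.778 s.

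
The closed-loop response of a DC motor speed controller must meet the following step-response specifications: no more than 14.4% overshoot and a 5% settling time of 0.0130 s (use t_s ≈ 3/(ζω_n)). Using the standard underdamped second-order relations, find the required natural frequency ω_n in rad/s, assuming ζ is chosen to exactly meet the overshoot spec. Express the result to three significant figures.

ω_n ≈ 440 rad/s

Inverting the overshoot relation: ζ = |ln 0.144|/√(π² + ln²0.144) = 0.525.
From t_s ≈ 3/(ζω_n): ω_n = 3/(ζ·t_s) = 3/(0.525·0.0130) = 440 rad/s.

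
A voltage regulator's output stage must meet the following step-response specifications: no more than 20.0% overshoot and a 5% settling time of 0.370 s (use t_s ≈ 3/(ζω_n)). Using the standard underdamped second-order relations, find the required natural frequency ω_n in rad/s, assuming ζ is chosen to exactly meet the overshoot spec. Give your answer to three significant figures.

ω_n ≈ 17.8 rad/s

ζ = −ln(OS)/√(π² + (ln OS)²). With OS = 0.200, ln OS = −1.609 and ζ = 1.609/3.530 = 0.456.
Then ω_n = 3/(ζ t_s) = 3/(0.456 × 0.370) = 17.8 rad/s.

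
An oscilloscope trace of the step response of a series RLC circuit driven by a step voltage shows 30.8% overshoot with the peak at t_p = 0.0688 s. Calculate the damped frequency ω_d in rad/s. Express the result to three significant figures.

ω_d ≈ 45.7 rad/s

t_p = π/ω_d, so ω_d = π/0.0688 = 45.7 rad/s.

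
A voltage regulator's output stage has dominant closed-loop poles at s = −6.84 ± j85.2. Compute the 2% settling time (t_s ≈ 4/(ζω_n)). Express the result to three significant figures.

t_s ≈ 0.585 s

For poles at −σ ± jω_d, ζω_n = σ = 6.84, so t_s ≈ 4/σ = 0.585 s.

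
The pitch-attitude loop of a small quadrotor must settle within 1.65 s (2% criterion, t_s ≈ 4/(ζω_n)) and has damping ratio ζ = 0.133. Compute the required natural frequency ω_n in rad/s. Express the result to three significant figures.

ω_n ≈ 18.2 rad/s

Rearranging t_s ≈ 4/(ζω_n) gives ω_n = 4/(ζ·t_s) = 4/(0.133 × 1.65) = 18.2 rad/s.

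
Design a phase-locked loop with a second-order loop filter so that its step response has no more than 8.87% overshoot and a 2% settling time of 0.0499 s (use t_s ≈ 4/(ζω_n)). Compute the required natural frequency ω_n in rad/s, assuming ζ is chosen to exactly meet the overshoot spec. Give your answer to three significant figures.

ω_n ≈ 131 rad/s

From %OS = 100·exp(−πζ/√(1−ζ²)), invert to get ζ = −ln(OS)/√(π² + ln²(OS)) with OS = 0.0887.
−ln 0.0887 = 2.422, so ζ = 2.422/√(π² + 5.868) = 0.611.
Then ω_n = 4/(ζ t_s) = 4/(0.611 × 0.0499) = 131 rad/s.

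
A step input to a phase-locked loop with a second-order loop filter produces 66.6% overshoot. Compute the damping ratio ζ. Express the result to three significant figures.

ζ = −ln(OS)/√(π² + (ln OS)²). With OS = 0.666, ln OS = −0.4065 and ζ = 0.4065/3.168 = 0.128.

ζ ≈ 0.128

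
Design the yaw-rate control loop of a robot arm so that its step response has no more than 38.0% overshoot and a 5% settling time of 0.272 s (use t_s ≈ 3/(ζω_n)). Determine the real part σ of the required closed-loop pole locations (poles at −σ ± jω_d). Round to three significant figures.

σ ≈ 11.0

The settling-time spec alone fixes σ = ζω_n = 3/t_s = 3/0.272 = 11.0.
(Overshoot then fixes ζ = 0.294 and hence ω_d = σ·√(1−ζ²)/ζ = 35.8 rad/s.)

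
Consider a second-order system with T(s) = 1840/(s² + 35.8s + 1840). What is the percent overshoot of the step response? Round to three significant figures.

Comparing the denominator to s² + 2ζω_n s + ω_n²: ω_n = √1840 = 42.9 rad/s, and 2ζω_n = 35.8 so ζ = 35.8/(2·42.9) = 0.417.
%OS = 100·exp(−πζ/√(1−ζ²)) = 23.6%.

%OS ≈ 23.6%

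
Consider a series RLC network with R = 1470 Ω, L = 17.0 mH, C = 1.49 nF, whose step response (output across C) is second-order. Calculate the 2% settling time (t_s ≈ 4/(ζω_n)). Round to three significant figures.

For a series RLC circuit (capacitor voltage as output), ω_n = 1/√(LC) = 1/√(17.0 mH · 1.49 nF) = 199000 rad/s.
ζ = (R/2)·√(C/L) = (1470/2)·√(1.49 nF/17.0 mH) = 0.218.
t_s ≈ 4/(ζω_n) = 0.0000925 s.

t_s ≈ 0.0000925 s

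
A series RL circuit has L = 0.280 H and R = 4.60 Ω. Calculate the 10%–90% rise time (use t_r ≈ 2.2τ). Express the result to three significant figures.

τ = L/R = 0.280/4.60 = 0.0609 s.
t_r ≈ 2.2τ = 0.134 s.

t_r ≈ 0.134 s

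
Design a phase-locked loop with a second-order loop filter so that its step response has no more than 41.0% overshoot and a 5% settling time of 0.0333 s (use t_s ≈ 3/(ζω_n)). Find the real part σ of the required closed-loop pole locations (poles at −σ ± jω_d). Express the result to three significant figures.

The settling-time spec alone fixes σ = ζω_n = 3/t_s = 3/0.0333 = 90.1.
(Overshoot then fixes ζ = 0.273 and hence ω_d = σ·√(1−ζ²)/ζ = 317 rad/s.)

σ ≈ 90.1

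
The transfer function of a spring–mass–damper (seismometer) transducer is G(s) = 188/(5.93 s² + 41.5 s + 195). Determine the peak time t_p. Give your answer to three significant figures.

t_p ≈ 0.692 s

Dividing through by 5.93: denominator becomes s² + 6.998 s + 32.88.
So ω_n = √32.88 = 5.73 rad/s and ζ = 6.998/(2·5.73) = 0.610.
ω_d = ω_n√(1−ζ²) = 4.54 rad/s. t_p = π/ω_d = 0.692 s.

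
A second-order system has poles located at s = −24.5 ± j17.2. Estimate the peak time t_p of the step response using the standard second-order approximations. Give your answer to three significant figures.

t_p ≈ 0.183 s

t_p = π/ω_d with ω_d = 17.2 (the imaginary part), so t_p = 0.183 s.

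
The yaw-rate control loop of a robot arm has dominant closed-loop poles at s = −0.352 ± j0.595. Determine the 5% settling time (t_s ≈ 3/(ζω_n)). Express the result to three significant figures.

t_s ≈ 8.52 s

For poles at −σ ± jω_d, ζω_n = σ = 0.352, so t_s ≈ 3/σ = 8.52 s.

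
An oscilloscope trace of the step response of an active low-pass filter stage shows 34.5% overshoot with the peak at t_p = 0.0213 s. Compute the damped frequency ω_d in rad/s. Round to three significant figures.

ω_d ≈ 147 rad/s

t_p = π/ω_d, so ω_d = π/0.0213 = 147 rad/s.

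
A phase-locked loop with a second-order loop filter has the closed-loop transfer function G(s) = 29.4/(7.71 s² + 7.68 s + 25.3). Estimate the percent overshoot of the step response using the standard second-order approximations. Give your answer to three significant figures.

%OS ≈ 40.7%

Dividing through by 7.71: denominator becomes s² + 0.9961 s + 3.281.
So ω_n = √3.281 = 1.81 rad/s and ζ = 0.9961/(2·1.81) = 0.275.
%OS = 100 e^{−πζ/√(1−ζ²)} with ζ = 0.275 gives 40.7%.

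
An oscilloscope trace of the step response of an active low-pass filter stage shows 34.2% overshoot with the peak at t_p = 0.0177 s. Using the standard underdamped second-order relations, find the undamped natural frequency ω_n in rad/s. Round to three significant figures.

ω_n ≈ 188 rad/s

From the overshoot, ζ = −ln(OS)/√(π²+ln²(OS)) = 0.323.
t_p = π/ω_d ⇒ ω_d = 177 rad/s; then ω_n = ω_d/√(1−ζ²) = 188 rad/s.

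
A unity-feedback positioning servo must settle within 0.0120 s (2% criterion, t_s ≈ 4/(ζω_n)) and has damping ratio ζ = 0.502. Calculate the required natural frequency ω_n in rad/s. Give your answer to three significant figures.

ω_n ≈ 664 rad/s

Rearranging t_s ≈ 4/(ζω_n) gives ω_n = 4/(ζ·t_s) = 4/(0.502 × 0.0120) = 664 rad/s.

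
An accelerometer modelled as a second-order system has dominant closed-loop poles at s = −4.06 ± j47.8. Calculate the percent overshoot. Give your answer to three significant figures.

%OS ≈ 76.6%

With σ = 4.06, ω_d = 47.8: ω_n = √(σ²+ω_d²) = 48.0 rad/s, ζ = σ/ω_n = 0.0846.
Overshoot: exp(−π·0.0846/√(1−0.0846²)) = 0.766, i.e. 76.6%.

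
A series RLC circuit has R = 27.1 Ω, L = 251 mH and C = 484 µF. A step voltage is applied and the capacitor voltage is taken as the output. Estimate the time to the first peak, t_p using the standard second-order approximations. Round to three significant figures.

t_p ≈ 0.0431 s

For a series RLC circuit (capacitor voltage as output), ω_n = 1/√(LC) = 1/√(251 mH · 484 µF) = 90.7 rad/s.
ζ = (R/2)·√(C/L) = (27.1/2)·√(484 µF/251 mH) = 0.595.
ω_d = 90.7·√(1 − 0.595²) = 72.9 rad/s. t_p = π/ω_d = 0.0431 s.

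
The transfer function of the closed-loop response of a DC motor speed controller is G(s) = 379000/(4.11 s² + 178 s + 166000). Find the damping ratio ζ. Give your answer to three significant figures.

Dividing through by 4.11: denominator becomes s² + 43.31 s + 40390.
So ω_n = √40390 = 201 rad/s and ζ = 43.31/(2·201) = 0.108.

ζ ≈ 0.108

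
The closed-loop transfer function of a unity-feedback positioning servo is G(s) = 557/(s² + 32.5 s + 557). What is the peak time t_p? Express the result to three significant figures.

t_p ≈ 0.184 s

ω_n = √557 = 23.6 rad/s; ζ = 32.5/(2·23.6) = 0.689.
The damped frequency ω_d = ω_n√(1−ζ²) = 17.1 rad/s. Then t_p = π/ω_d = 0.184 s.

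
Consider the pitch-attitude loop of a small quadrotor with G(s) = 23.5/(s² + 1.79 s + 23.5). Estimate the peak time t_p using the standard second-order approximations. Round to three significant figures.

Comparing the denominator to s² + 2ζω_n s + ω_n²: ω_n = √23.5 = 4.85 rad/s, and 2ζω_n = 1.79 so ζ = 1.79/(2·4.85) = 0.185.
ω_d = 4.85·√(1 − 0.185²) = 4.76 rad/s. Then t_p = π/ω_d = 0.659 s.

t_p ≈ 0.659 s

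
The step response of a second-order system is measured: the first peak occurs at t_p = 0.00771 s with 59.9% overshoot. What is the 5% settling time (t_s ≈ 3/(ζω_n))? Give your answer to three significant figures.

From the overshoot, ζ = −ln(OS)/√(π²+ln²(OS)) = 0.161.
t_p = π/ω_d ⇒ ω_d = 407 rad/s; then ω_n = ω_d/√(1−ζ²) = 413 rad/s.
t_s ≈ 3/(ζω_n) = 3/(0.161·413) = 0.0451 s.

t_s ≈ 0.0451 s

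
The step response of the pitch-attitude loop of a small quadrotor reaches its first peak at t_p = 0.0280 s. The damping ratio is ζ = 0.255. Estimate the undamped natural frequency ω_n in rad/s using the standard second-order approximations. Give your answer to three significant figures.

ω_n ≈ 116 rad/s

Peak time t_p = π/ω_d, so ω_d = π/t_p = π/0.0280 = 112 rad/s.
ω_n = ω_d/√(1−ζ²) = 112/√0.935 = 116 rad/s.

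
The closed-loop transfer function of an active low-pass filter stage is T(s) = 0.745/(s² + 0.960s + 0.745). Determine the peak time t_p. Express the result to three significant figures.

Matching coefficients with s² + 2ζω_n s + ω_n² gives ω_n² = 0.745 ⇒ ω_n = 0.863 rad/s, and ζ = 0.960/(2ω_n) = 0.556.
ω_d = ω_n√(1−ζ²) = 0.717 rad/s. Then t_p = π/ω_d = 4.38 s.

t_p ≈ 4.38 s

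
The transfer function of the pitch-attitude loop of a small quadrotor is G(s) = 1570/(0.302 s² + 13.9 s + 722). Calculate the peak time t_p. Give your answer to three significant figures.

t_p ≈ 0.0728 s

Dividing through by 0.302: denominator becomes s² + 46.03 s + 2391.
So ω_n = √2391 = 48.9 rad/s and ζ = 46.03/(2·48.9) = 0.471.
ω_d = ω_n√(1−ζ²) = 43.1 rad/s. t_p = π/ω_d = 0.0728 s.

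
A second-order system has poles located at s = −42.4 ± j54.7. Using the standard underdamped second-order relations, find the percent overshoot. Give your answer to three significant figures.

%OS ≈ 8.76%

|pole| = ω_n = √(42.4² + 54.7²) = 69.2 rad/s; ζ = cos θ = σ/ω_n = 0.613.
%OS = 100 e^{−πζ/√(1−ζ²)} with ζ = 0.613 gives 8.76%.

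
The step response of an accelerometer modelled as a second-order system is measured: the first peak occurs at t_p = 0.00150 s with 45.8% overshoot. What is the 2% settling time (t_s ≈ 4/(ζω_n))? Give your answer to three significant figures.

t_s ≈ 0.00768 s

From the overshoot, ζ = −ln(OS)/√(π²+ln²(OS)) = 0.241.
t_p = π/ω_d ⇒ ω_d = 2090 rad/s; then ω_n = ω_d/√(1−ζ²) = 2160 rad/s.
t_s ≈ 4/(ζω_n) = 4/(0.241·2160) = 0.00768 s.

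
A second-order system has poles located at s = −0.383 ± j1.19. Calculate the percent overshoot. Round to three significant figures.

|pole| = ω_n = √(0.383² + 1.19²) = 1.25 rad/s; ζ = cos θ = σ/ω_n = 0.306.
%OS = 100·exp(−πζ/√(1−ζ²)) = 36.4%.

%OS ≈ 36.4%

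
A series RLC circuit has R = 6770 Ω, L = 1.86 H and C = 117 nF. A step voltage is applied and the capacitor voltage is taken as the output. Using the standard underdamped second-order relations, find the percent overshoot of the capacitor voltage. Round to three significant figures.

For a series RLC circuit (capacitor voltage as output), ω_n = 1/√(LC) = 1/√(1.86 H · 117 nF) = 2140 rad/s.
ζ = (R/2)·√(C/L) = (6770/2)·√(117 nF/1.86 H) = 0.849.
%OS = 100·exp(−πζ/√(1−ζ²)) = 0.643%.

%OS ≈ 0.643%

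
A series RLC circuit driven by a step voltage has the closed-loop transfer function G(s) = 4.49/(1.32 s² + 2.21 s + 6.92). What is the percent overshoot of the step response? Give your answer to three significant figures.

Dividing through by 1.32: denominator becomes s² + 1.674 s + 5.242.
So ω_n = √5.242 = 2.29 rad/s and ζ = 1.674/(2·2.29) = 0.366.
%OS = 100·exp(−πζ/√(1−ζ²)) = 29.1%.

%OS ≈ 29.1%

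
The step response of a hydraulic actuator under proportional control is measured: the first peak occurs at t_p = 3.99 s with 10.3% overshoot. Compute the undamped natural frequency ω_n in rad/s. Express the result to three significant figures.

The overshoot fixes ζ = −ln(OS)/√(π²+ln²(OS)) = 0.586.
t_p = π/ω_d ⇒ ω_d = 0.787 rad/s; then ω_n = ω_d/√(1−ζ²) = 0.972 rad/s.

ω_n ≈ 0.972 rad/s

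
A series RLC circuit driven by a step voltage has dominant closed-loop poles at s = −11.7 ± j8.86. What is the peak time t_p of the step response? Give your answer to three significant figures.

t_p = π/ω_d with ω_d = 8.86 (the imaginary part), so t_p = 0.355 s.

t_p ≈ 0.355 s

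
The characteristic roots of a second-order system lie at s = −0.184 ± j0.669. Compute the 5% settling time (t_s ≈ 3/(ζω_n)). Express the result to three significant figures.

For poles at −σ ± jω_d, ζω_n = σ = 0.184, so t_s ≈ 3/σ = 16.3 s.

t_s ≈ 16.3 s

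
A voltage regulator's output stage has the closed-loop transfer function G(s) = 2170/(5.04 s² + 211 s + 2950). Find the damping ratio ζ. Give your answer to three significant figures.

ζ ≈ 0.865

Dividing through by 5.04: denominator becomes s² + 41.87 s + 585.3.
So ω_n = √585.3 = 24.2 rad/s and ζ = 41.87/(2·24.2) = 0.865.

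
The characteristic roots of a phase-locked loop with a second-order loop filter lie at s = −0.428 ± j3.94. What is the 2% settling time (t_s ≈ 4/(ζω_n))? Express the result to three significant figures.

For poles at −σ ± jω_d, ζω_n = σ = 0.428, so t_s ≈ 4/σ = 9.35 s.

t_s ≈ 9.35 s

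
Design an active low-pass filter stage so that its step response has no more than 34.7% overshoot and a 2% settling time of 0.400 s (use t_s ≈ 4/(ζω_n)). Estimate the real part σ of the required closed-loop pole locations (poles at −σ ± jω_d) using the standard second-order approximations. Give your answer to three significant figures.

The settling-time spec alone fixes σ = ζω_n = 4/t_s = 4/0.400 = 10.0.
(Overshoot then fixes ζ = 0.319 and hence ω_d = σ·√(1−ζ²)/ζ = 29.7 rad/s.)

σ ≈ 10.0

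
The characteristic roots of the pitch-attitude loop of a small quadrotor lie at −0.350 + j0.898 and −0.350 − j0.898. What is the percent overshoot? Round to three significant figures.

|pole| = ω_n = √(0.350² + 0.898²) = 0.964 rad/s; ζ = cos θ = σ/ω_n = 0.363.
%OS = 100 e^{−πζ/√(1−ζ²)} with ζ = 0.363 gives 29.4%.

%OS ≈ 29.4%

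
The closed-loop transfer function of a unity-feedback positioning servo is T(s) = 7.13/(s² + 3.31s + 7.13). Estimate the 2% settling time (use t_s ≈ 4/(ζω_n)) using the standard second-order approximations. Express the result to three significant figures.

t_s ≈ 2.42 s

ω_n = √7.13 = 2.67 rad/s; ζ = 3.31/(2·2.67) = 0.620.
t_s ≈ 4/(ζω_n) = 4/(0.620·2.67) = 2.42 s.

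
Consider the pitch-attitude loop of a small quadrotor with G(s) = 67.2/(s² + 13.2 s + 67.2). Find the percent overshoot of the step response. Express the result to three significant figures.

ω_n = √67.2 = 8.20 rad/s; ζ = 13.2/(2·8.20) = 0.805.
Overshoot: exp(−π·0.805/√(1−0.805²)) = 0.0141, i.e. 1.41%.

%OS ≈ 1.41%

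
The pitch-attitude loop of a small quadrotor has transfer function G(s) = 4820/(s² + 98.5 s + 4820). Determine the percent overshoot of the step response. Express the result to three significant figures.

%OS ≈ 4.23%

Comparing the denominator to s² + 2ζω_n s + ω_n²: ω_n = √4820 = 69.4 rad/s, and 2ζω_n = 98.5 so ζ = 98.5/(2·69.4) = 0.709.
Overshoot: exp(−π·0.709/√(1−0.709²)) = 0.0423, i.e. 4.23%.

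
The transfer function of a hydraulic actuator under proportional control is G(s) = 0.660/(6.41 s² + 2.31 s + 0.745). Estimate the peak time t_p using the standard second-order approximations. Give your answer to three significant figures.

Dividing through by 6.41: denominator becomes s² + 0.3604 s + 0.1162.
So ω_n = √0.1162 = 0.341 rad/s and ζ = 0.3604/(2·0.341) = 0.529.
The damped frequency ω_d = ω_n√(1−ζ²) = 0.289 rad/s. t_p = π/ω_d = 10.9 s.

t_p ≈ 10.9 s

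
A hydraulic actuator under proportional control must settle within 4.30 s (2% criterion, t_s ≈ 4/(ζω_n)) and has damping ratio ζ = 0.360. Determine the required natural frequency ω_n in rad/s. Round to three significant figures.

ω_n ≈ 2.58 rad/s

Rearranging t_s ≈ 4/(ζω_n) gives ω_n = 4/(ζ·t_s) = 4/(0.360 × 4.30) = 2.58 rad/s.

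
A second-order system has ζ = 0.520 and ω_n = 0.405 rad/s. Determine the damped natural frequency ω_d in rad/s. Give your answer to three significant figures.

ω_d = ω_n√(1−ζ²) = 0.405·√0.730 = 0.346 rad/s.

ω_d ≈ 0.346 rad/s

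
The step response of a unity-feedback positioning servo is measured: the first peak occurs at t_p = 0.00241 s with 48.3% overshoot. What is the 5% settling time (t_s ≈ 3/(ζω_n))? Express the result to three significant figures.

The overshoot fixes ζ = −ln(OS)/√(π²+ln²(OS)) = 0.226.
t_p = π/ω_d ⇒ ω_d = 1300 rad/s; then ω_n = ω_d/√(1−ζ²) = 1340 rad/s.
t_s ≈ 3/(ζω_n) = 3/(0.226·1340) = 0.00993 s.

t_s ≈ 0.00993 s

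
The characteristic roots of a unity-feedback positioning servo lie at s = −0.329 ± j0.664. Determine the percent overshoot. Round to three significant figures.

%OS ≈ 21.1%

With σ = 0.329, ω_d = 0.664: ω_n = √(σ²+ω_d²) = 0.741 rad/s, ζ = σ/ω_n = 0.444.
%OS = 100·exp(−πζ/√(1−ζ²)) = 21.1%.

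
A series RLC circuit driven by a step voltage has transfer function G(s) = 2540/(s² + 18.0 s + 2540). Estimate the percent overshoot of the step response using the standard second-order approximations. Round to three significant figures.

%OS ≈ 56.5%

ω_n = √2540 = 50.4 rad/s; ζ = 18.0/(2·50.4) = 0.179.
Overshoot: exp(−π·0.179/√(1−0.179²)) = 0.565, i.e. 56.5%.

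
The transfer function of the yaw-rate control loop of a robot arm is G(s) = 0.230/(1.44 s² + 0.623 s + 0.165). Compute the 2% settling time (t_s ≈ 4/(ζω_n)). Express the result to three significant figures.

t_s ≈ 18.5 s

Dividing through by 1.44: denominator becomes s² + 0.4326 s + 0.1146.
So ω_n = √0.1146 = 0.339 rad/s and ζ = 0.4326/(2·0.339) = 0.639.
t_s ≈ 4/(ζω_n) = 18.5 s.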